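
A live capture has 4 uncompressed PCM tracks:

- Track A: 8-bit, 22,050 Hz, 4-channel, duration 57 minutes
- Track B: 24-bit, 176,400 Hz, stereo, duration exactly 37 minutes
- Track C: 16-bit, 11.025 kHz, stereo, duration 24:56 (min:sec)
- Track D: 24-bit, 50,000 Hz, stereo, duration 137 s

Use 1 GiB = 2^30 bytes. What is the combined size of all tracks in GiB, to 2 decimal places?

2.57 GiB

Track A: 57 minutes = 3,420 s; 22,050 × 3,420 × 1 × 4 = 301,644,000 bytes.
Track B: exactly 37 minutes = 2,220 s; 176,400 × 2,220 × 3 × 2 = 2,349,648,000 bytes.
Track C: 24:56 (min:sec) = 1,496 s; 11,025 × 1,496 × 2 × 2 = 65,973,600 bytes.
Track D: 50,000 × 137 × 3 × 2 = 41,100,000 bytes.
Total = 2,758,365,600 bytes = 2.57 GiB.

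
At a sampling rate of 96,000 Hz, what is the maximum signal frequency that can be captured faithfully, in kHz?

Nyquist frequency = sample rate / 2 = 96,000 / 2 = 48 kHz.

48 kHz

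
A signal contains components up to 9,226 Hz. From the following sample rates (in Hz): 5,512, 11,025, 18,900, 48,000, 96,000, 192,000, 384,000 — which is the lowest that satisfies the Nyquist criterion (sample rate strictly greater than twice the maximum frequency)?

Need sample rate > 2 × 9,226 = 18,452 Hz.
Lowest listed rate above 18,452 Hz is 18,900 Hz.

18,900 Hz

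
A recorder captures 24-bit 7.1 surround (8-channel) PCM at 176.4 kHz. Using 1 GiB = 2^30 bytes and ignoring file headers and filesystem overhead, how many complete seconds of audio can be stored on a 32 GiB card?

Uncompressed byte rate = 176,400 × 3 × 8 = 4,233,600 bytes/s.
Capacity = 32 × 1,073,741,824 = 34,359,738,368 bytes.
34,359,738,368 / 4,233,600 ≈ 8115.96 s → 8,115 seconds.

8,115 seconds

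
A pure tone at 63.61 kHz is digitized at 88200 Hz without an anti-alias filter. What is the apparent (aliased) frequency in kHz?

24.59 kHz

Nyquist = 88,200/2 = 44,100 Hz; 63,610 Hz exceeds it.
Alias = |63,610 − 1×88,200| = |63,610 − 88,200| = 24,590 Hz = 24.59 kHz.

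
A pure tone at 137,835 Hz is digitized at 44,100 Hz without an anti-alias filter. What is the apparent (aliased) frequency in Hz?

5,535 Hz

Nyquist = 44,100/2 = 22,050 Hz; 137,835 Hz exceeds it.
Alias = |137,835 − 3×44,100| = |137,835 − 132,300| = 5,535 Hz.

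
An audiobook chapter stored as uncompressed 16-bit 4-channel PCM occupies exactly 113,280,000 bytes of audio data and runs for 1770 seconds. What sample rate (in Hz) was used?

8,000 Hz

Bytes = sample_rate × seconds × bytes_per_sample × channels.
sample_rate = 113,280,000 / (1,770 × 2 × 4) = 113,280,000 / 14,160 = 8,000 Hz.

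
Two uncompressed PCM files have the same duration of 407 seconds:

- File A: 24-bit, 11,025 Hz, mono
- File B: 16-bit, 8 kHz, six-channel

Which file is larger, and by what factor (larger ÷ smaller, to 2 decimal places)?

File B, by a factor of 2.90

File A: 11,025 × 3 × 1 = 33,075 bytes/s.
File B: 8,000 × 2 × 6 = 96,000 bytes/s.
File B is larger; ratio = 39,072,000 / 13,461,525 = 2.90.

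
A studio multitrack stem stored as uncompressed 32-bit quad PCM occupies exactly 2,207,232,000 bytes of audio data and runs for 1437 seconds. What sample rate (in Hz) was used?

96,000 Hz

Bytes = sample_rate × seconds × bytes_per_sample × channels.
sample_rate = 2,207,232,000 / (1,437 × 4 × 4) = 2,207,232,000 / 22,992 = 96,000 Hz.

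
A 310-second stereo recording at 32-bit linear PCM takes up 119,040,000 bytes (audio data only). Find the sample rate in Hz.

Bytes = sample_rate × seconds × bytes_per_sample × channels.
sample_rate = 119,040,000 / (310 × 4 × 2) = 119,040,000 / 2,480 = 48,000 Hz.

48,000 Hz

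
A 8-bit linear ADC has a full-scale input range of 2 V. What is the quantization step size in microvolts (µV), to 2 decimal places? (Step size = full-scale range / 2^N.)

2 V / 2^8 = 2 / 256 V = 7812.50 µV.

7812.50 µV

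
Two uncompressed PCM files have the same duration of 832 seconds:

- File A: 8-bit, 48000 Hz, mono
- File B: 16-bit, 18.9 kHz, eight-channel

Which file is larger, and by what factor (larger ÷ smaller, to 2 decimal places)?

File A: 48,000 × 1 × 1 = 48,000 bytes/s.
File B: 18,900 × 2 × 8 = 302,400 bytes/s.
File B is larger; ratio = 251,596,800 / 39,936,000 = 6.30.

File B, by a factor of 6.30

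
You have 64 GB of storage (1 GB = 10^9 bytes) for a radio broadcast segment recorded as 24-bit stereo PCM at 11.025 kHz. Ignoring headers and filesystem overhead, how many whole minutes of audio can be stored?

16,124 minutes

Uncompressed byte rate = 11,025 × 3 × 2 = 66,150 bytes/s.
Capacity = 64 × 1,000,000,000 = 64,000,000,000 bytes.
64,000,000,000 / 66,150 ≈ 967498.11 s → 16,124 minutes.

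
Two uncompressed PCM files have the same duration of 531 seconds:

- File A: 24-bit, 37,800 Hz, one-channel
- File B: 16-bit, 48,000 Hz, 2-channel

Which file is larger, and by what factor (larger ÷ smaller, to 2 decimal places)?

File B, by a factor of 1.69

File A: 37,800 × 3 × 1 = 113,400 bytes/s.
File B: 48,000 × 2 × 2 = 192,000 bytes/s.
File B is larger; ratio = 101,952,000 / 60,215,400 = 1.69.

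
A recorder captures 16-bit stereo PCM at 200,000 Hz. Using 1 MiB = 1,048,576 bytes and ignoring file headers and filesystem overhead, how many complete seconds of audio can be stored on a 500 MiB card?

655 seconds

Uncompressed byte rate = 200,000 × 2 × 2 = 800,000 bytes/s.
Capacity = 500 × 1,048,576 = 524,288,000 bytes.
524,288,000 / 800,000 ≈ 655.36 s → 655 seconds.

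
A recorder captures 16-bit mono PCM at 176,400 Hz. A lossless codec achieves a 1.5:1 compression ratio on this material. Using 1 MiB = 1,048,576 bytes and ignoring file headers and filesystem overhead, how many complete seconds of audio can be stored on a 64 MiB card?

285 seconds

Uncompressed byte rate = 176,400 × 2 × 1 = 352,800 bytes/s.
After 1.5:1 compression, effective rate ≈ 235200 bytes/s.
Capacity = 64 × 1,048,576 = 67,108,864 bytes.
67,108,864 / effective rate ≈ 285.33 s → 285 seconds.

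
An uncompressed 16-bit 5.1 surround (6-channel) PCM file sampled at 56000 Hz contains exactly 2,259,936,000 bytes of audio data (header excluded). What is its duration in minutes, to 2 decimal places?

56.05 minutes

Byte rate = 56,000 × 2 × 6 = 672,000 bytes/s.
Duration = 2,259,936,000 / 672,000 = 3,363 s.
3,363 s / 60 = 56.05 minutes.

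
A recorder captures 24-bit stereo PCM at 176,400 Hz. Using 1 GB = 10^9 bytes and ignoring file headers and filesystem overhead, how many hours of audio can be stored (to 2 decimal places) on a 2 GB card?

Uncompressed byte rate = 176,400 × 3 × 2 = 1,058,400 bytes/s.
Capacity = 2 × 1,000,000,000 = 2,000,000,000 bytes.
2,000,000,000 / 1,058,400 ≈ 1889.64 s → 0.52 hours.

0.52 hours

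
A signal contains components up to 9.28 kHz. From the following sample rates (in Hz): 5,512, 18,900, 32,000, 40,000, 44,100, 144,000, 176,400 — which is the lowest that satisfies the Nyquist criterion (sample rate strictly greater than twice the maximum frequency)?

Need sample rate > 2 × 9,280 = 18,560 Hz.
Lowest listed rate above 18,560 Hz is 18,900 Hz.

18,900 Hz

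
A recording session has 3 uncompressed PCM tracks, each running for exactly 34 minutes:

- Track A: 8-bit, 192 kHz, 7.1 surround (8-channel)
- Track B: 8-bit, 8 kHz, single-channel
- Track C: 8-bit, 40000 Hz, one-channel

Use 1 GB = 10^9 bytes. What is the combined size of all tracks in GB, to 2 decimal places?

exactly 34 minutes = 2,040 s.
Track A: 192,000 × 2,040 × 1 × 8 = 3,133,440,000 bytes.
Track B: 8,000 × 2,040 × 1 × 1 = 16,320,000 bytes.
Track C: 40,000 × 2,040 × 1 × 1 = 81,600,000 bytes.
Total = 3,231,360,000 bytes = 3.23 GB.

3.23 GB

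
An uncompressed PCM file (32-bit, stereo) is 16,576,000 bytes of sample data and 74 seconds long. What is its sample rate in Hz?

28,000 Hz

Bytes = sample_rate × seconds × bytes_per_sample × channels.
sample_rate = 16,576,000 / (74 × 4 × 2) = 16,576,000 / 592 = 28,000 Hz.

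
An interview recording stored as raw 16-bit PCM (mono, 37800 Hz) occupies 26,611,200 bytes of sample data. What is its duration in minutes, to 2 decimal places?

5.87 minutes

Byte rate = 37,800 × 2 × 1 = 75,600 bytes/s.
Duration = 26,611,200 / 75,600 = 352 s.
352 s / 60 = 5.87 minutes.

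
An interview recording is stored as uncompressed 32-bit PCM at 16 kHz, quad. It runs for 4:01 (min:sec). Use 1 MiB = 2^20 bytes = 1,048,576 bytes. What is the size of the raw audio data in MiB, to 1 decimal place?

58.8 MiB

Duration = 4:01 (min:sec) = 241 s.
Bytes = 16,000 samples/s × 241 s × 4 bytes/sample × 4 ch = 61,696,000 bytes.
61,696,000 / 1,048,576 = 58.8 MiB.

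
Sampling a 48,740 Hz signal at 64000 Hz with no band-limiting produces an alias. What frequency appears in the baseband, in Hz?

15,260 Hz

Nyquist = 64,000/2 = 32,000 Hz; 48,740 Hz exceeds it.
Alias = |48,740 − 1×64,000| = |48,740 − 64,000| = 15,260 Hz.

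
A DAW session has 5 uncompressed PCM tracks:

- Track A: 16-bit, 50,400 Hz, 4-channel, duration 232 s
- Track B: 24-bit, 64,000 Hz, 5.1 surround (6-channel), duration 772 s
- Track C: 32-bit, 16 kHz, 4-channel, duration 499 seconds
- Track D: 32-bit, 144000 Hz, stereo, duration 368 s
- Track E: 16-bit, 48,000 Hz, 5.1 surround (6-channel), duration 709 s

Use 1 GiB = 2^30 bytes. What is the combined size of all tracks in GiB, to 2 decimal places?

Track A: 50,400 × 232 × 2 × 4 = 93,542,400 bytes.
Track B: 64,000 × 772 × 3 × 6 = 889,344,000 bytes.
Track C: 16,000 × 499 × 4 × 4 = 127,744,000 bytes.
Track D: 144,000 × 368 × 4 × 2 = 423,936,000 bytes.
Track E: 48,000 × 709 × 2 × 6 = 408,384,000 bytes.
Total = 1,942,950,400 bytes = 1.81 GiB.

1.81 GiB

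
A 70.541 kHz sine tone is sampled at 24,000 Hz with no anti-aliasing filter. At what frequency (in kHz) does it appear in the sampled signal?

1.459 kHz

Nyquist = 24,000/2 = 12,000 Hz; 70,541 Hz exceeds it.
Alias = |70,541 − 3×24,000| = |70,541 − 72,000| = 1,459 Hz = 1.459 kHz.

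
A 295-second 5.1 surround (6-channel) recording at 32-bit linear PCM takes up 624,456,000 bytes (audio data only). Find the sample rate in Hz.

88,200 Hz

Bytes = sample_rate × seconds × bytes_per_sample × channels.
sample_rate = 624,456,000 / (295 × 4 × 6) = 624,456,000 / 7,080 = 88,200 Hz.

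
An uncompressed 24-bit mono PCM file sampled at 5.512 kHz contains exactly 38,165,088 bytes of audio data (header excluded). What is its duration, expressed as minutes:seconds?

Byte rate = 5,512 × 3 × 1 = 16,536 bytes/s.
Duration = 38,165,088 / 16,536 = 2,308 s.
2,308 s = 38:28.

38:28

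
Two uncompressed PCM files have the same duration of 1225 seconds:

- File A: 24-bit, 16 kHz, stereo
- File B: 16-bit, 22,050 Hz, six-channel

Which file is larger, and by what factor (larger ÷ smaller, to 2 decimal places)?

File B, by a factor of 2.76

File A: 16,000 × 3 × 2 = 96,000 bytes/s.
File B: 22,050 × 2 × 6 = 264,600 bytes/s.
File B is larger; ratio = 324,135,000 / 117,600,000 = 2.76.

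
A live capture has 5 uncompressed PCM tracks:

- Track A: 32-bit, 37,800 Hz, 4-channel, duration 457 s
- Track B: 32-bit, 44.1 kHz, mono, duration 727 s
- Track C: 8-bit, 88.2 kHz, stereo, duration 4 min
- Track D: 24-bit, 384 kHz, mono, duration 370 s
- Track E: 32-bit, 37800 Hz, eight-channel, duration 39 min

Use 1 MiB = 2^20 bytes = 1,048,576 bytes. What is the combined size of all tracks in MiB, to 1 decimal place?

3532.1 MiB

Track A: 37,800 × 457 × 4 × 4 = 276,393,600 bytes.
Track B: 44,100 × 727 × 4 × 1 = 128,242,800 bytes.
Track C: 4 min = 240 s; 88,200 × 240 × 1 × 2 = 42,336,000 bytes.
Track D: 384,000 × 370 × 3 × 1 = 426,240,000 bytes.
Track E: 39 min = 2,340 s; 37,800 × 2,340 × 4 × 8 = 2,830,464,000 bytes.
Total = 3,703,676,400 bytes = 3532.1 MiB.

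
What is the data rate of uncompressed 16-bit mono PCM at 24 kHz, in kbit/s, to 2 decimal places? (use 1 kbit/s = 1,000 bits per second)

Bit rate = 24,000 × 16 × 1 = 384,000 bits/s.
= 384.00 kbit/s.

384.00 kbit/s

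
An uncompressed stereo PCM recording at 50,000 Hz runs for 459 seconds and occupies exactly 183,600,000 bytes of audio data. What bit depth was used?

Bytes per sample = 183,600,000 / (50,000 × 459 × 2) = 183,600,000 / 45,900,000 = 4.
Bit depth = 4 × 8 = 32 bits.

32 bits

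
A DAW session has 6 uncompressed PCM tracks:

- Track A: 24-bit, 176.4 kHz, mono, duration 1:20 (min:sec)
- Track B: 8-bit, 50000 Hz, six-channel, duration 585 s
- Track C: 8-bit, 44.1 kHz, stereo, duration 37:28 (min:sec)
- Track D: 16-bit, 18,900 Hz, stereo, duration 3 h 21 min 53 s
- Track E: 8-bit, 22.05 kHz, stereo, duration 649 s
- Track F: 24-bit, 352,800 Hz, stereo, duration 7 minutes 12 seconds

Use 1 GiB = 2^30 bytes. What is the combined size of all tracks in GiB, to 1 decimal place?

2.1 GiB

Track A: 1:20 (min:sec) = 80 s; 176,400 × 80 × 3 × 1 = 42,336,000 bytes.
Track B: 50,000 × 585 × 1 × 6 = 175,500,000 bytes.
Track C: 37:28 (min:sec) = 2,248 s; 44,100 × 2,248 × 1 × 2 = 198,273,600 bytes.
Track D: 3 h 21 min 53 s = 12,113 s; 18,900 × 12,113 × 2 × 2 = 915,742,800 bytes.
Track E: 22,050 × 649 × 1 × 2 = 28,620,900 bytes.
Track F: 7 minutes 12 seconds = 432 s; 352,800 × 432 × 3 × 2 = 914,457,600 bytes.
Total = 2,274,930,900 bytes = 2.1 GiB.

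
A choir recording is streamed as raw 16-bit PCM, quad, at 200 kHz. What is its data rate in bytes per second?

1,600,000 bytes/s

Bit rate = 200,000 × 16 × 4 = 12,800,000 bits/s.
12,800,000 / 8 = 1,600,000 bytes/s.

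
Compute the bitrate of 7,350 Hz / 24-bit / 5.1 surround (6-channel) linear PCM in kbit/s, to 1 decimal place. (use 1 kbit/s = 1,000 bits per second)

1058.4 kbit/s

Bit rate = 7,350 × 24 × 6 = 1,058,400 bits/s.
= 1058.4 kbit/s.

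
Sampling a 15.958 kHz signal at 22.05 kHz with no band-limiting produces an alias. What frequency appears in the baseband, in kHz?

Nyquist = 22,050/2 = 11,025 Hz; 15,958 Hz exceeds it.
Alias = |15,958 − 1×22,050| = |15,958 − 22,050| = 6,092 Hz = 6.092 kHz.

6.092 kHz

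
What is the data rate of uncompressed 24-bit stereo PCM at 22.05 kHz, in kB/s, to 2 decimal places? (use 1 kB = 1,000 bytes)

Bit rate = 22,050 × 24 × 2 = 1,058,400 bits/s.
1,058,400 / 8 = 132,300 B/s = 132.30 kB/s.

132.30 kB/s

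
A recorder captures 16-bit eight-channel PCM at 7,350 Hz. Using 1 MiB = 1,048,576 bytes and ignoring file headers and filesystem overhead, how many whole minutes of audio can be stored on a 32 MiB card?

4 minutes

Uncompressed byte rate = 7,350 × 2 × 8 = 117,600 bytes/s.
Capacity = 32 × 1,048,576 = 33,554,432 bytes.
33,554,432 / 117,600 ≈ 285.33 s → 4 minutes.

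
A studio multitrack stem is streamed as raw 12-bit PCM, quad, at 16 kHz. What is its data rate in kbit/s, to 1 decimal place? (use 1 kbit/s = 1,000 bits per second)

768.0 kbit/s

Bit rate = 16,000 × 12 × 4 = 768,000 bits/s.
= 768.0 kbit/s.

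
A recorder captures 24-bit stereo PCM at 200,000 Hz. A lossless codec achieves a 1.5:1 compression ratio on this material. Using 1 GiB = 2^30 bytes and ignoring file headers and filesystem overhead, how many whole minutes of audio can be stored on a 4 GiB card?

89 minutes

Uncompressed byte rate = 200,000 × 3 × 2 = 1,200,000 bytes/s.
After 1.5:1 compression, effective rate ≈ 800000 bytes/s.
Capacity = 4 × 1,073,741,824 = 4,294,967,296 bytes.
4,294,967,296 / effective rate ≈ 5368.71 s → 89 minutes.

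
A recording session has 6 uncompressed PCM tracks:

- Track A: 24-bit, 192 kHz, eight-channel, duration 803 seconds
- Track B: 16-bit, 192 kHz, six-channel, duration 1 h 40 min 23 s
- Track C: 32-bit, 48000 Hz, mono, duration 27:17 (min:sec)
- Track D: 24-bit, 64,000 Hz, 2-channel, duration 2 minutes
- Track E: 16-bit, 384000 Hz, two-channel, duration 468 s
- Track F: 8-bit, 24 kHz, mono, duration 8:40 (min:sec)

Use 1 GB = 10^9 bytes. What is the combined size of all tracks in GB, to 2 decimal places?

18.67 GB

Track A: 192,000 × 803 × 3 × 8 = 3,700,224,000 bytes.
Track B: 1 h 40 min 23 s = 6,023 s; 192,000 × 6,023 × 2 × 6 = 13,876,992,000 bytes.
Track C: 27:17 (min:sec) = 1,637 s; 48,000 × 1,637 × 4 × 1 = 314,304,000 bytes.
Track D: 2 minutes = 120 s; 64,000 × 120 × 3 × 2 = 46,080,000 bytes.
Track E: 384,000 × 468 × 2 × 2 = 718,848,000 bytes.
Track F: 8:40 (min:sec) = 520 s; 24,000 × 520 × 1 × 1 = 12,480,000 bytes.
Total = 18,668,928,000 bytes = 18.67 GB.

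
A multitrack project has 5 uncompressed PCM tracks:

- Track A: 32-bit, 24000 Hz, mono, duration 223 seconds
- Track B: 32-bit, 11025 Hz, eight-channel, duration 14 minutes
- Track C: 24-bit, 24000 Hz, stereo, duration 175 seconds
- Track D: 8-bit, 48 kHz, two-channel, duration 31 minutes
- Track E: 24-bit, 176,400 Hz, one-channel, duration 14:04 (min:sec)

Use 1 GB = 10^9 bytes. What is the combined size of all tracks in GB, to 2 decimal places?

0.97 GB

Track A: 24,000 × 223 × 4 × 1 = 21,408,000 bytes.
Track B: 14 minutes = 840 s; 11,025 × 840 × 4 × 8 = 296,352,000 bytes.
Track C: 24,000 × 175 × 3 × 2 = 25,200,000 bytes.
Track D: 31 minutes = 1,860 s; 48,000 × 1,860 × 1 × 2 = 178,560,000 bytes.
Track E: 14:04 (min:sec) = 844 s; 176,400 × 844 × 3 × 1 = 446,644,800 bytes.
Total = 968,164,800 bytes = 0.97 GB.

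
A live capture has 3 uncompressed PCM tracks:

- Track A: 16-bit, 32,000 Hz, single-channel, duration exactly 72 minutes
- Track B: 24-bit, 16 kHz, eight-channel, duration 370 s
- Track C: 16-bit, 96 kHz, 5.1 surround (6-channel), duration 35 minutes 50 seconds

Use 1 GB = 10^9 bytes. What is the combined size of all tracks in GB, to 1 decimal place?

Track A: exactly 72 minutes = 4,320 s; 32,000 × 4,320 × 2 × 1 = 276,480,000 bytes.
Track B: 16,000 × 370 × 3 × 8 = 142,080,000 bytes.
Track C: 35 minutes 50 seconds = 2,150 s; 96,000 × 2,150 × 2 × 6 = 2,476,800,000 bytes.
Total = 2,895,360,000 bytes = 2.9 GB.

2.9 GB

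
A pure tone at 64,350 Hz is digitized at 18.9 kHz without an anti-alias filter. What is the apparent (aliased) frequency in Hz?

Nyquist = 18,900/2 = 9,450 Hz; 64,350 Hz exceeds it.
Alias = |64,350 − 3×18,900| = |64,350 − 56,700| = 7,650 Hz.

7,650 Hz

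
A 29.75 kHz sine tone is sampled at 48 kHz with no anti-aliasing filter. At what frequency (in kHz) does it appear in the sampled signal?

Nyquist = 48,000/2 = 24,000 Hz; 29,750 Hz exceeds it.
Alias = |29,750 − 1×48,000| = |29,750 − 48,000| = 18,250 Hz = 18.25 kHz.

18.25 kHz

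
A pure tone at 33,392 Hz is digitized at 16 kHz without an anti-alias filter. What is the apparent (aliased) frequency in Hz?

1,392 Hz

Nyquist = 16,000/2 = 8,000 Hz; 33,392 Hz exceeds it.
Alias = |33,392 − 2×16,000| = |33,392 − 32,000| = 1,392 Hz.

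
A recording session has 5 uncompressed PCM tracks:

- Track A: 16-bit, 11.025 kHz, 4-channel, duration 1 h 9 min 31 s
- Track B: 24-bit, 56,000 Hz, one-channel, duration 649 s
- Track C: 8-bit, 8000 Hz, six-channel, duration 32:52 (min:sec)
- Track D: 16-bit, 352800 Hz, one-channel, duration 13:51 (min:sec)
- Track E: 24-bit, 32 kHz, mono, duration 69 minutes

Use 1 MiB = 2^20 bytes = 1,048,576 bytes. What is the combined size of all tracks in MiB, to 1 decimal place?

Track A: 1 h 9 min 31 s = 4,171 s; 11,025 × 4,171 × 2 × 4 = 367,882,200 bytes.
Track B: 56,000 × 649 × 3 × 1 = 109,032,000 bytes.
Track C: 32:52 (min:sec) = 1,972 s; 8,000 × 1,972 × 1 × 6 = 94,656,000 bytes.
Track D: 13:51 (min:sec) = 831 s; 352,800 × 831 × 2 × 1 = 586,353,600 bytes.
Track E: 69 minutes = 4,140 s; 32,000 × 4,140 × 3 × 1 = 397,440,000 bytes.
Total = 1,555,363,800 bytes = 1483.3 MiB.

1483.3 MiB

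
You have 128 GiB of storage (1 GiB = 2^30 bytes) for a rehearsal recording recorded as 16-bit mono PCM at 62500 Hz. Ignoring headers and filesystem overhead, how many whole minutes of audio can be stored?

Uncompressed byte rate = 62,500 × 2 × 1 = 125,000 bytes/s.
Capacity = 128 × 1,073,741,824 = 137,438,953,472 bytes.
137,438,953,472 / 125,000 ≈ 1099511.63 s → 18,325 minutes.

18,325 minutes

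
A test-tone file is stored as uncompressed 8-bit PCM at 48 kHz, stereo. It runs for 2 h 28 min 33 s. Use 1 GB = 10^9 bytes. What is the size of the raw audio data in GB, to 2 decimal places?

0.86 GB

Duration = 2 h 28 min 33 s = 8,913 s.
Bytes = 48,000 samples/s × 8,913 s × 1 bytes/sample × 2 ch = 855,648,000 bytes.
855,648,000 / 1,000,000,000 = 0.86 GB.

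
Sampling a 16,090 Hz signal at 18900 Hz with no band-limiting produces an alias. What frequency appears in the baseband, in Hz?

Nyquist = 18,900/2 = 9,450 Hz; 16,090 Hz exceeds it.
Alias = |16,090 − 1×18,900| = |16,090 − 18,900| = 2,810 Hz.

2,810 Hz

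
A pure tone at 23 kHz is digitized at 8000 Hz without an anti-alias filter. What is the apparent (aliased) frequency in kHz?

1 kHz

Nyquist = 8,000/2 = 4,000 Hz; 23,000 Hz exceeds it.
Alias = |23,000 − 3×8,000| = |23,000 − 24,000| = 1,000 Hz = 1 kHz.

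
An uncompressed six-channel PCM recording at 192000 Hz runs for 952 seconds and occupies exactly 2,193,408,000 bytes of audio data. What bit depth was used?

Bytes per sample = 2,193,408,000 / (192,000 × 952 × 6) = 2,193,408,000 / 1,096,704,000 = 2.
Bit depth = 2 × 8 = 16 bits.

16 bits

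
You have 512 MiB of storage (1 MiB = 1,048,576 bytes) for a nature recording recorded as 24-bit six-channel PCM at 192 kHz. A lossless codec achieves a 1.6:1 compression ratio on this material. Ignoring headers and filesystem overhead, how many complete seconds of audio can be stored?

248 seconds

Uncompressed byte rate = 192,000 × 3 × 6 = 3,456,000 bytes/s.
After 1.6:1 compression, effective rate ≈ 2160000 bytes/s.
Capacity = 512 × 1,048,576 = 536,870,912 bytes.
536,870,912 / effective rate ≈ 248.55 s → 248 seconds.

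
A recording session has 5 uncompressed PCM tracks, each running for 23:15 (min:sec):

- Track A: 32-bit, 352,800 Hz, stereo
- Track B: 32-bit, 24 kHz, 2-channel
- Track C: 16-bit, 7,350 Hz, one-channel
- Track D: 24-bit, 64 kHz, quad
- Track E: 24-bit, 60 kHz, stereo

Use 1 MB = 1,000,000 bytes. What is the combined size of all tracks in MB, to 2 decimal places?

23:15 (min:sec) = 1,395 s.
Track A: 352,800 × 1,395 × 4 × 2 = 3,937,248,000 bytes.
Track B: 24,000 × 1,395 × 4 × 2 = 267,840,000 bytes.
Track C: 7,350 × 1,395 × 2 × 1 = 20,506,500 bytes.
Track D: 64,000 × 1,395 × 3 × 4 = 1,071,360,000 bytes.
Track E: 60,000 × 1,395 × 3 × 2 = 502,200,000 bytes.
Total = 5,799,154,500 bytes = 5799.15 MB.

5799.15 MB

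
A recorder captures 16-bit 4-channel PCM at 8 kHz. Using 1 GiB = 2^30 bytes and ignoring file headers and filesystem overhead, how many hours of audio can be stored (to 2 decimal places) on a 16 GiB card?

Uncompressed byte rate = 8,000 × 2 × 4 = 64,000 bytes/s.
Capacity = 16 × 1,073,741,824 = 17,179,869,184 bytes.
17,179,869,184 / 64,000 ≈ 268435.46 s → 74.57 hours.

74.57 hours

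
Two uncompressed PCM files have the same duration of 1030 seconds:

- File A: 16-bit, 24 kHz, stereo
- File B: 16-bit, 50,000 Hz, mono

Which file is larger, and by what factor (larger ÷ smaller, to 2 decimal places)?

File B, by a factor of 1.04

File A: 24,000 × 2 × 2 = 96,000 bytes/s.
File B: 50,000 × 2 × 1 = 100,000 bytes/s.
File B is larger; ratio = 103,000,000 / 98,880,000 = 1.04.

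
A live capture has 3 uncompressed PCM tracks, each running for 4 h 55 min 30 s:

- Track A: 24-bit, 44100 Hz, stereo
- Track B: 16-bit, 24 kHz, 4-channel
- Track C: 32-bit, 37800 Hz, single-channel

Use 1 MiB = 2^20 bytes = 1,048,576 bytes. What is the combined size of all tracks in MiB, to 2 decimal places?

4 h 55 min 30 s = 17,730 s.
Track A: 44,100 × 17,730 × 3 × 2 = 4,691,358,000 bytes.
Track B: 24,000 × 17,730 × 2 × 4 = 3,404,160,000 bytes.
Track C: 37,800 × 17,730 × 4 × 1 = 2,680,776,000 bytes.
Total = 10,776,294,000 bytes = 10277.07 MiB.

10277.07 MiB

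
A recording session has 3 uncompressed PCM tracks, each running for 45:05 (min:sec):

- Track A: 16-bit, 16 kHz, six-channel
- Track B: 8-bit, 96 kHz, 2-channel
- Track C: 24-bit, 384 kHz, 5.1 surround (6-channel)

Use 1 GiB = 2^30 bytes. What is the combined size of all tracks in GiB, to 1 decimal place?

18.4 GiB

45:05 (min:sec) = 2,705 s.
Track A: 16,000 × 2,705 × 2 × 6 = 519,360,000 bytes.
Track B: 96,000 × 2,705 × 1 × 2 = 519,360,000 bytes.
Track C: 384,000 × 2,705 × 3 × 6 = 18,696,960,000 bytes.
Total = 19,735,680,000 bytes = 18.4 GiB.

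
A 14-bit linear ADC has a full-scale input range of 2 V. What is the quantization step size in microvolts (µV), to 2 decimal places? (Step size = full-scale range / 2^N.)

122.07 µV

2 V / 2^14 = 2 / 16,384 V = 122.07 µV.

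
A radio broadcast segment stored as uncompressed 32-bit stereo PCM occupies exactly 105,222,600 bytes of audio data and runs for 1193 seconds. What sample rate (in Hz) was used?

Bytes = sample_rate × seconds × bytes_per_sample × channels.
sample_rate = 105,222,600 / (1,193 × 4 × 2) = 105,222,600 / 9,544 = 11,025 Hz.

11,025 Hz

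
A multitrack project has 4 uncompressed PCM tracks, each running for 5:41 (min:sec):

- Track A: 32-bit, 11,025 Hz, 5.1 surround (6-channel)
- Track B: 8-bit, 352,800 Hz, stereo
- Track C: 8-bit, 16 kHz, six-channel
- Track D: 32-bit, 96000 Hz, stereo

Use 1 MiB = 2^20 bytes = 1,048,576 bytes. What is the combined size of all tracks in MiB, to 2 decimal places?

596.49 MiB

5:41 (min:sec) = 341 s.
Track A: 11,025 × 341 × 4 × 6 = 90,228,600 bytes.
Track B: 352,800 × 341 × 1 × 2 = 240,609,600 bytes.
Track C: 16,000 × 341 × 1 × 6 = 32,736,000 bytes.
Track D: 96,000 × 341 × 4 × 2 = 261,888,000 bytes.
Total = 625,462,200 bytes = 596.49 MiB.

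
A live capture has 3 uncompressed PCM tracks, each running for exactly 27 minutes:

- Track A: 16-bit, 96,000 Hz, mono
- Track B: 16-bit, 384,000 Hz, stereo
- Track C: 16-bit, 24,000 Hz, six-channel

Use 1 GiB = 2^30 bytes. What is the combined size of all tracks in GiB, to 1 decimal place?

3.0 GiB

exactly 27 minutes = 1,620 s.
Track A: 96,000 × 1,620 × 2 × 1 = 311,040,000 bytes.
Track B: 384,000 × 1,620 × 2 × 2 = 2,488,320,000 bytes.
Track C: 24,000 × 1,620 × 2 × 6 = 466,560,000 bytes.
Total = 3,265,920,000 bytes = 3.0 GiB.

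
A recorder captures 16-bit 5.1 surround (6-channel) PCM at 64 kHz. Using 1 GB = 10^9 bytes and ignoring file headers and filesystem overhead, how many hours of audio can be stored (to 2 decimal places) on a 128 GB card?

46.30 hours

Uncompressed byte rate = 64,000 × 2 × 6 = 768,000 bytes/s.
Capacity = 128 × 1,000,000,000 = 128,000,000,000 bytes.
128,000,000,000 / 768,000 ≈ 166666.67 s → 46.30 hours.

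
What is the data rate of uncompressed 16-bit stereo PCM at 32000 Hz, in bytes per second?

Bit rate = 32,000 × 16 × 2 = 1,024,000 bits/s.
1,024,000 / 8 = 128,000 bytes/s.

128,000 bytes/s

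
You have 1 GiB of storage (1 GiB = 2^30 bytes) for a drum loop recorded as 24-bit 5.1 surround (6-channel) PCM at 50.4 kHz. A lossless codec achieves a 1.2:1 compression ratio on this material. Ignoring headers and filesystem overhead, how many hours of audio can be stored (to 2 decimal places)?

0.39 hours

Uncompressed byte rate = 50,400 × 3 × 6 = 907,200 bytes/s.
After 1.2:1 compression, effective rate ≈ 756000 bytes/s.
Capacity = 1 × 1,073,741,824 = 1,073,741,824 bytes.
1,073,741,824 / effective rate ≈ 1420.29 s → 0.39 hours.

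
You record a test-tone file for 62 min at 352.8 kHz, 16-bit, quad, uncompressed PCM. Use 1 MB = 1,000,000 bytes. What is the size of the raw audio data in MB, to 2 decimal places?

Duration = 62 min = 3,720 s.
Bytes = 352,800 samples/s × 3,720 s × 2 bytes/sample × 4 ch = 10,499,328,000 bytes.
10,499,328,000 / 1,000,000 = 10499.33 MB.

10499.33 MB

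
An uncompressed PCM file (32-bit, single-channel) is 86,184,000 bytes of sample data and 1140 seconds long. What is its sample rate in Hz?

Bytes = sample_rate × seconds × bytes_per_sample × channels.
sample_rate = 86,184,000 / (1,140 × 4 × 1) = 86,184,000 / 4,560 = 18,900 Hz.

18,900 Hz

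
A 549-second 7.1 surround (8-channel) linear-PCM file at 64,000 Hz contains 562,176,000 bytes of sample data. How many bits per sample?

Bytes per sample = 562,176,000 / (64,000 × 549 × 8) = 562,176,000 / 281,088,000 = 2.
Bit depth = 2 × 8 = 16 bits.

16 bits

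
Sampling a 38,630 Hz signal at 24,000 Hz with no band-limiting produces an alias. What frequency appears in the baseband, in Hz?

9,370 Hz

Nyquist = 24,000/2 = 12,000 Hz; 38,630 Hz exceeds it.
Alias = |38,630 − 2×24,000| = |38,630 − 48,000| = 9,370 Hz.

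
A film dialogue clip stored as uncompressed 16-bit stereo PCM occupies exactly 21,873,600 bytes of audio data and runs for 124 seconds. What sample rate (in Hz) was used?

Bytes = sample_rate × seconds × bytes_per_sample × channels.
sample_rate = 21,873,600 / (124 × 2 × 2) = 21,873,600 / 496 = 44,100 Hz.

44,100 Hz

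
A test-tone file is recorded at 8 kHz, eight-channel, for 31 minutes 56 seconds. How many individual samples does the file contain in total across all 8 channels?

31 minutes 56 seconds = 1,916 s.
8,000 × 1,916 s × 8 ch = 122,624,000 samples.

122,624,000 samples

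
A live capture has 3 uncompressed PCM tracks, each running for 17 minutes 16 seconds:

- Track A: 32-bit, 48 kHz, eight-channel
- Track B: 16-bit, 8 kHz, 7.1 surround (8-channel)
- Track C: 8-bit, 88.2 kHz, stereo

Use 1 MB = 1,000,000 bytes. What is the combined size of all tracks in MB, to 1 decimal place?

17 minutes 16 seconds = 1,036 s.
Track A: 48,000 × 1,036 × 4 × 8 = 1,591,296,000 bytes.
Track B: 8,000 × 1,036 × 2 × 8 = 132,608,000 bytes.
Track C: 88,200 × 1,036 × 1 × 2 = 182,750,400 bytes.
Total = 1,906,654,400 bytes = 1906.7 MB.

1906.7 MB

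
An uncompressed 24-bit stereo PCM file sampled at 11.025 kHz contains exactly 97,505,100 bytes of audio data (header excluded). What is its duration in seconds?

Byte rate = 11,025 × 3 × 2 = 66,150 bytes/s.
Duration = 97,505,100 / 66,150 = 1,474 s.

1,474 seconds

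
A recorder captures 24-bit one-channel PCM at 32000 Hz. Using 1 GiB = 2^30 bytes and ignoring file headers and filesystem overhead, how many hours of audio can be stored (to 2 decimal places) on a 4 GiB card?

12.43 hours

Uncompressed byte rate = 32,000 × 3 × 1 = 96,000 bytes/s.
Capacity = 4 × 1,073,741,824 = 4,294,967,296 bytes.
4,294,967,296 / 96,000 ≈ 44739.24 s → 12.43 hours.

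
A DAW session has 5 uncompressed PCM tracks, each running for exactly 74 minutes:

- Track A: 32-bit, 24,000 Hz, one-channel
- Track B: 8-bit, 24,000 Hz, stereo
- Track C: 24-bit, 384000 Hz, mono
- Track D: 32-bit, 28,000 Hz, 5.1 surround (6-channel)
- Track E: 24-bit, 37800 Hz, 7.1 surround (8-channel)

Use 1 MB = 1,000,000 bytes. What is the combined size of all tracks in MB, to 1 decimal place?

exactly 74 minutes = 4,440 s.
Track A: 24,000 × 4,440 × 4 × 1 = 426,240,000 bytes.
Track B: 24,000 × 4,440 × 1 × 2 = 213,120,000 bytes.
Track C: 384,000 × 4,440 × 3 × 1 = 5,114,880,000 bytes.
Track D: 28,000 × 4,440 × 4 × 6 = 2,983,680,000 bytes.
Track E: 37,800 × 4,440 × 3 × 8 = 4,027,968,000 bytes.
Total = 12,765,888,000 bytes = 12765.9 MB.

12765.9 MB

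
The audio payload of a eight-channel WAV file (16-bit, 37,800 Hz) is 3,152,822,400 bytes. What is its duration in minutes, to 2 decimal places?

86.88 minutes

Byte rate = 37,800 × 2 × 8 = 604,800 bytes/s.
Duration = 3,152,822,400 / 604,800 = 5,213 s.
5,213 s / 60 = 86.88 minutes.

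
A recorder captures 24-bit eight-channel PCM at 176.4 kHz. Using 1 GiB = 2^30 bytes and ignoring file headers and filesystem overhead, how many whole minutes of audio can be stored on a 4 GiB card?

Uncompressed byte rate = 176,400 × 3 × 8 = 4,233,600 bytes/s.
Capacity = 4 × 1,073,741,824 = 4,294,967,296 bytes.
4,294,967,296 / 4,233,600 ≈ 1014.5 s → 16 minutes.

16 minutes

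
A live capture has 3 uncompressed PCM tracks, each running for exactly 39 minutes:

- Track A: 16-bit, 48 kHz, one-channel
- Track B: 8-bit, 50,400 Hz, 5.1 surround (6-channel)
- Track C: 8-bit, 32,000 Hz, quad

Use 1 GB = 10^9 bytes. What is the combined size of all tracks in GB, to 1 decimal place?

1.2 GB

exactly 39 minutes = 2,340 s.
Track A: 48,000 × 2,340 × 2 × 1 = 224,640,000 bytes.
Track B: 50,400 × 2,340 × 1 × 6 = 707,616,000 bytes.
Track C: 32,000 × 2,340 × 1 × 4 = 299,520,000 bytes.
Total = 1,231,776,000 bytes = 1.2 GB.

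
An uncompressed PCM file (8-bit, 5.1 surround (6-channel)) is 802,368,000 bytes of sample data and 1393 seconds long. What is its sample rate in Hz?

Bytes = sample_rate × seconds × bytes_per_sample × channels.
sample_rate = 802,368,000 / (1,393 × 1 × 6) = 802,368,000 / 8,358 = 96,000 Hz.

96,000 Hz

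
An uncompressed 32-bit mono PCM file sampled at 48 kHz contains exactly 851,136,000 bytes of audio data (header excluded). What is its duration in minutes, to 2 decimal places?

73.88 minutes

Byte rate = 48,000 × 4 × 1 = 192,000 bytes/s.
Duration = 851,136,000 / 192,000 = 4,433 s.
4,433 s / 60 = 73.88 minutes.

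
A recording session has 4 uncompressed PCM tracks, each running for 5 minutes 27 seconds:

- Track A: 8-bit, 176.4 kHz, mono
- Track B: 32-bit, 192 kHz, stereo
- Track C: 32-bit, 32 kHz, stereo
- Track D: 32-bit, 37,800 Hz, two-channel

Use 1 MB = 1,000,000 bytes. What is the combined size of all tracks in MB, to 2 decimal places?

742.55 MB

5 minutes 27 seconds = 327 s.
Track A: 176,400 × 327 × 1 × 1 = 57,682,800 bytes.
Track B: 192,000 × 327 × 4 × 2 = 502,272,000 bytes.
Track C: 32,000 × 327 × 4 × 2 = 83,712,000 bytes.
Track D: 37,800 × 327 × 4 × 2 = 98,884,800 bytes.
Total = 742,551,600 bytes = 742.55 MB.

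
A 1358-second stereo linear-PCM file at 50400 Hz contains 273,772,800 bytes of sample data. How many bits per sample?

Bytes per sample = 273,772,800 / (50,400 × 1,358 × 2) = 273,772,800 / 136,886,400 = 2.
Bit depth = 2 × 8 = 16 bits.

16 bits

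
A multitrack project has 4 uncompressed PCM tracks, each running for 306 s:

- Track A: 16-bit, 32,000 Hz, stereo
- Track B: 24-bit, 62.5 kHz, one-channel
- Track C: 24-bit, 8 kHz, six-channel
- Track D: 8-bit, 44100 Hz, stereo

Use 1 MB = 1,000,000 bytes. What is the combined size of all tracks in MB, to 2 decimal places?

Track A: 32,000 × 306 × 2 × 2 = 39,168,000 bytes.
Track B: 62,500 × 306 × 3 × 1 = 57,375,000 bytes.
Track C: 8,000 × 306 × 3 × 6 = 44,064,000 bytes.
Track D: 44,100 × 306 × 1 × 2 = 26,989,200 bytes.
Total = 167,596,200 bytes = 167.60 MB.

167.60 MB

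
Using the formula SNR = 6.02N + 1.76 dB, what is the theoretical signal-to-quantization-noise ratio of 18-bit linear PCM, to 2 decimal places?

110.12 dB

6.02 × 18 + 1.76 = 110.12 dB.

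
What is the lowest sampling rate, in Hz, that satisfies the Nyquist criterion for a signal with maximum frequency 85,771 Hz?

171,542 Hz

Minimum sample rate = 2 × 85,771 Hz = 171,542 Hz.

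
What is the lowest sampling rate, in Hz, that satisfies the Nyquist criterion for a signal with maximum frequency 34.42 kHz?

68,840 Hz

Minimum sample rate = 2 × 34,420 Hz = 68,840 Hz.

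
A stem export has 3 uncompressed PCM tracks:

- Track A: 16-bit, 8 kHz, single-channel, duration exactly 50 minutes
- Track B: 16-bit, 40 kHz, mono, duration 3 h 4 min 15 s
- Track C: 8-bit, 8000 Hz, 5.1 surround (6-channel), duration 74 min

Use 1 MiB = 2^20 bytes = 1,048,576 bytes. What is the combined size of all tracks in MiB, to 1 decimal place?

Track A: exactly 50 minutes = 3,000 s; 8,000 × 3,000 × 2 × 1 = 48,000,000 bytes.
Track B: 3 h 4 min 15 s = 11,055 s; 40,000 × 11,055 × 2 × 1 = 884,400,000 bytes.
Track C: 74 min = 4,440 s; 8,000 × 4,440 × 1 × 6 = 213,120,000 bytes.
Total = 1,145,520,000 bytes = 1092.5 MiB.

1092.5 MiB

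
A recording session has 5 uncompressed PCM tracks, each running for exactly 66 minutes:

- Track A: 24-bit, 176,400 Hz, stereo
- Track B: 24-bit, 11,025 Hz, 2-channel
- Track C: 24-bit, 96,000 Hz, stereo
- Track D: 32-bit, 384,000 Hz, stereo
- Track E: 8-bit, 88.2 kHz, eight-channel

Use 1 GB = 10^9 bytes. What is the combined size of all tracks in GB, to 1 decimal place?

21.7 GB

exactly 66 minutes = 3,960 s.
Track A: 176,400 × 3,960 × 3 × 2 = 4,191,264,000 bytes.
Track B: 11,025 × 3,960 × 3 × 2 = 261,954,000 bytes.
Track C: 96,000 × 3,960 × 3 × 2 = 2,280,960,000 bytes.
Track D: 384,000 × 3,960 × 4 × 2 = 12,165,120,000 bytes.
Track E: 88,200 × 3,960 × 1 × 8 = 2,794,176,000 bytes.
Total = 21,693,474,000 bytes = 21.7 GB.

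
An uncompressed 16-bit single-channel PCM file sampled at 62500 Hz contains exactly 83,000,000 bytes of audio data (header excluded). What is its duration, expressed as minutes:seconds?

11:04

Byte rate = 62,500 × 2 × 1 = 125,000 bytes/s.
Duration = 83,000,000 / 125,000 = 664 s.
664 s = 11:04.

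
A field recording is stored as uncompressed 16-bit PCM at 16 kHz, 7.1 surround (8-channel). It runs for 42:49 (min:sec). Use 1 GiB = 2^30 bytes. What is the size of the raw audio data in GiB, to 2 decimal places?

0.61 GiB

Duration = 42:49 (min:sec) = 2,569 s.
Bytes = 16,000 samples/s × 2,569 s × 2 bytes/sample × 8 ch = 657,664,000 bytes.
657,664,000 / 1,073,741,824 = 0.61 GiB.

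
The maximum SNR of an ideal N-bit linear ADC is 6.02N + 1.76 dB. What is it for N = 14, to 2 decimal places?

6.02 × 14 + 1.76 = 86.04 dB.

86.04 dB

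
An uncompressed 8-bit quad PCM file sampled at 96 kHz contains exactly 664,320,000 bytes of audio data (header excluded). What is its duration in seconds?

Byte rate = 96,000 × 1 × 4 = 384,000 bytes/s.
Duration = 664,320,000 / 384,000 = 1,730 s.

1,730 seconds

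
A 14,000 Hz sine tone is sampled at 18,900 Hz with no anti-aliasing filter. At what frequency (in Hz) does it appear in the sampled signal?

4,900 Hz

Nyquist = 18,900/2 = 9,450 Hz; 14,000 Hz exceeds it.
Alias = |14,000 − 1×18,900| = |14,000 − 18,900| = 4,900 Hz.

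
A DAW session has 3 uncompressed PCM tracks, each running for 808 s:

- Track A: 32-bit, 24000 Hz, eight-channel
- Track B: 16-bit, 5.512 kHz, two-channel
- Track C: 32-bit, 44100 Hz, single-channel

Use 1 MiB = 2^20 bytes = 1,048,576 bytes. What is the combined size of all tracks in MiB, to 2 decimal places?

744.71 MiB

Track A: 24,000 × 808 × 4 × 8 = 620,544,000 bytes.
Track B: 5,512 × 808 × 2 × 2 = 17,814,784 bytes.
Track C: 44,100 × 808 × 4 × 1 = 142,531,200 bytes.
Total = 780,889,984 bytes = 744.71 MiB.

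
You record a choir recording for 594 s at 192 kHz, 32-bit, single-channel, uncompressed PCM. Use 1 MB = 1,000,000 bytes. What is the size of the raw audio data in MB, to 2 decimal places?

456.19 MB

Bytes = 192,000 samples/s × 594 s × 4 bytes/sample × 1 ch = 456,192,000 bytes.
456,192,000 / 1,000,000 = 456.19 MB.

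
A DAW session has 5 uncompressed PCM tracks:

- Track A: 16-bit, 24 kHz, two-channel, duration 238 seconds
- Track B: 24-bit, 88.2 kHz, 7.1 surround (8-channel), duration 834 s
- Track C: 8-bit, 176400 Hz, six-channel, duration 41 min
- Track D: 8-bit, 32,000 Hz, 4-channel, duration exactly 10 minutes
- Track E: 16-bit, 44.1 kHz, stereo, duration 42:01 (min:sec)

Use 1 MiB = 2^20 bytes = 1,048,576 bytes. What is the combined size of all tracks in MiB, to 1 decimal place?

4685.8 MiB

Track A: 24,000 × 238 × 2 × 2 = 22,848,000 bytes.
Track B: 88,200 × 834 × 3 × 8 = 1,765,411,200 bytes.
Track C: 41 min = 2,460 s; 176,400 × 2,460 × 1 × 6 = 2,603,664,000 bytes.
Track D: exactly 10 minutes = 600 s; 32,000 × 600 × 1 × 4 = 76,800,000 bytes.
Track E: 42:01 (min:sec) = 2,521 s; 44,100 × 2,521 × 2 × 2 = 444,704,400 bytes.
Total = 4,913,427,600 bytes = 4685.8 MiB.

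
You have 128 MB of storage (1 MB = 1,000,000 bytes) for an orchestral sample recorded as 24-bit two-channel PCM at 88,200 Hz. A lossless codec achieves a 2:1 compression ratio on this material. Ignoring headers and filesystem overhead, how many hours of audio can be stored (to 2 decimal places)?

Uncompressed byte rate = 88,200 × 3 × 2 = 529,200 bytes/s.
After 2:1 compression, effective rate ≈ 264600 bytes/s.
Capacity = 128 × 1,000,000 = 128,000,000 bytes.
128,000,000 / effective rate ≈ 483.75 s → 0.13 hours.

0.13 hours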